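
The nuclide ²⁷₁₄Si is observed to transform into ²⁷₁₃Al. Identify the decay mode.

ΔA = 27 − 27 = 0; ΔZ = 13 − 14 = -1.
A is unchanged and Z drops by 1 — a proton has become a neutron (β⁺ emission or electron capture).

beta-plus decay or electron capture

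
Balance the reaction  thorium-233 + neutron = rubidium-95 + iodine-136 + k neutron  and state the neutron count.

Conserve mass number: 234 = 95 + 136 + k, so k = 234 − 231 = 3.
Check atomic number: 90 = 37 + 53 + 0 = 90. ✓

3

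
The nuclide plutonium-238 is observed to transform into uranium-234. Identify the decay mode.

alpha decay

ΔA = 234 − 238 = -4; ΔZ = 92 − 94 = -2.
A drops by 4 and Z drops by 2 — the signature of alpha emission.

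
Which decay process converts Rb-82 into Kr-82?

beta-plus decay or electron capture

ΔA = 82 − 82 = 0; ΔZ = 36 − 37 = -1.
A is unchanged and Z drops by 1 — a proton has become a neutron (β⁺ emission or electron capture).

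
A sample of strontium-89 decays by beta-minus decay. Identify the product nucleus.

Beta-minus decay: mass number changes by +0, atomic number by +1.
A: 89 = 89; Z: 38 + 1 = 39.
Z = 39 is yttrium, so the daughter is yttrium-89.

Y-89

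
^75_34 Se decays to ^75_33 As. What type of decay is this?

beta-plus decay or electron capture

ΔA = 75 − 75 = 0; ΔZ = 33 − 34 = -1.
A is unchanged and Z drops by 1 — a proton has become a neutron (β⁺ emission or electron capture).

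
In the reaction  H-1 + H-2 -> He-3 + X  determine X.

Conserve mass number: 1 + 2 = 3 + A, so A = 0.
Conserve atomic number: 1 + 1 = 2 + Z, so Z = 0.
A = 0 and Z = 0 is γ — a gamma ray.

gamma ray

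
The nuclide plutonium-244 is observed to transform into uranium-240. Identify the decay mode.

ΔA = 240 − 244 = -4; ΔZ = 92 − 94 = -2.
A drops by 4 and Z drops by 2 — the signature of alpha emission.

alpha decay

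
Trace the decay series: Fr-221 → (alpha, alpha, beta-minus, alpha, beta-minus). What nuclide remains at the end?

Bi-209

Start: (A, Z) = (221, 87).
After α: (217, 85).
After α: (213, 83).
After β⁻: (213, 84).
After α: (209, 82).
After β⁻: (209, 83).
Z = 83 is bismuth.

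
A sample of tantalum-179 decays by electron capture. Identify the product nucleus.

Electron capture: mass number changes by +0, atomic number by -1.
A: 179 = 179; Z: 73 − 1 = 72.
Z = 72 is hafnium, so the daughter is hafnium-179.

Hf-179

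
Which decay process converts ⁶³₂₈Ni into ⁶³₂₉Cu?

ΔA = 63 − 63 = 0; ΔZ = 29 − 28 = +1.
A is unchanged and Z rises by 1 — a neutron has become a proton (β⁻ decay).

beta-minus decay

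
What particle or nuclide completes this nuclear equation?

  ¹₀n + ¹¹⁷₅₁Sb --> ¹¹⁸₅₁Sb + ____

Conserve mass number: 1 + 117 = 118 + A, so A = 0.
Conserve atomic number: 0 + 51 = 51 + Z, so Z = 0.
A = 0 and Z = 0 is ⁰₀γ — a gamma ray.

gamma ray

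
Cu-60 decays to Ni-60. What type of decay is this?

beta-plus decay or electron capture

ΔA = 60 − 60 = 0; ΔZ = 28 − 29 = -1.
A is unchanged and Z drops by 1 — a proton has become a neutron (β⁺ emission or electron capture).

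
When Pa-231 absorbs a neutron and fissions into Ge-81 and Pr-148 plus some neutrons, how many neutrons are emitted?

3

Conserve mass number: 232 = 81 + 148 + k, so k = 232 − 229 = 3.
Check atomic number: 91 = 32 + 59 + 0 = 91. ✓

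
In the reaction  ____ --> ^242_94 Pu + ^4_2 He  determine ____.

Conserve mass number: A = 242 + 4, so A = 246.
Conserve atomic number: Z = 94 + 2, so Z = 96.
Z = 96 is curium, so the species is ^246_96 Cm.

Cm-246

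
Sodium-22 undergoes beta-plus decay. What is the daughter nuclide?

Beta-plus decay: mass number changes by +0, atomic number by -1.
A: 22 = 22; Z: 11 − 1 = 10.
Z = 10 is neon, so the daughter is neon-22.

Ne-22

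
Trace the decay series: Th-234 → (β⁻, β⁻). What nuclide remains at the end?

Start: (A, Z) = (234, 90).
After β⁻: (234, 91).
After β⁻: (234, 92).
Z = 92 is uranium.

U-234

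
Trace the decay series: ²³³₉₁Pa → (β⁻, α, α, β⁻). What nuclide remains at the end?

Ac-225

Start: (A, Z) = (233, 91).
After β⁻: (233, 92).
After α: (229, 90).
After α: (225, 88).
After β⁻: (225, 89).
Z = 89 is actinium.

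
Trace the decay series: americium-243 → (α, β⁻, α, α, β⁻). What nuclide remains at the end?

Pa-231

Start: (A, Z) = (243, 95).
After α: (239, 93).
After β⁻: (239, 94).
After α: (235, 92).
After α: (231, 90).
After β⁻: (231, 91).
Z = 91 is protactinium.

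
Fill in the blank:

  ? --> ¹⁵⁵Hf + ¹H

Ta-156

Conserve mass number: A = 155 + 1, so A = 156.
Conserve atomic number: Z = 72 + 1, so Z = 73.
Z = 73 is tantalum, so the species is ¹⁵⁶Ta.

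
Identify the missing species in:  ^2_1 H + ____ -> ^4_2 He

deuteron

Conserve mass number: 2 + A = 4, so A = 2.
Conserve atomic number: 1 + Z = 2, so Z = 1.
A = 2 and Z = 1 is ^2_1 H — a deuteron.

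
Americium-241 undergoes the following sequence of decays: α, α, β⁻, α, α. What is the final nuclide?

Ra-225

Start: (A, Z) = (241, 95).
After α: (237, 93).
After α: (233, 91).
After β⁻: (233, 92).
After α: (229, 90).
After α: (225, 88).
Z = 88 is radium.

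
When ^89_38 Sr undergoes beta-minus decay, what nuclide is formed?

Y-89

Beta-minus decay: mass number changes by +0, atomic number by +1.
A: 89 = 89; Z: 38 + 1 = 39.
Z = 39 is yttrium, so the daughter is ^89_39 Y.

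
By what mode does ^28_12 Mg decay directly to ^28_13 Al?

beta-minus decay

ΔA = 28 − 28 = 0; ΔZ = 13 − 12 = +1.
A is unchanged and Z rises by 1 — a neutron has become a proton (β⁻ decay).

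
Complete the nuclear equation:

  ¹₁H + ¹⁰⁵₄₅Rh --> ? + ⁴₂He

Conserve mass number: 1 + 105 = A + 4, so A = 102.
Conserve atomic number: 1 + 45 = Z + 2, so Z = 44.
Z = 44 is ruthenium, so the species is ¹⁰²₄₄Ru.

Ru-102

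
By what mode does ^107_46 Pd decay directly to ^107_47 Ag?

ΔA = 107 − 107 = 0; ΔZ = 47 − 46 = +1.
A is unchanged and Z rises by 1 — a neutron has become a proton (β⁻ decay).

beta-minus decay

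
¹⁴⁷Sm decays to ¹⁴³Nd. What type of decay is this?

ΔA = 143 − 147 = -4; ΔZ = 60 − 62 = -2.
A drops by 4 and Z drops by 2 — the signature of alpha emission.

alpha decay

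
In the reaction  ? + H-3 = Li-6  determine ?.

He-3

Conserve mass number: A + 3 = 6, so A = 3.
Conserve atomic number: Z + 1 = 3, so Z = 2.
Z = 2 is helium, so the species is He-3.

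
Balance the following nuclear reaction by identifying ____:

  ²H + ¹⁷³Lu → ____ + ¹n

Conserve mass number: 2 + 173 = A + 1, so A = 174.
Conserve atomic number: 1 + 71 = Z + 0, so Z = 72.
Z = 72 is hafnium, so the species is ¹⁷⁴Hf.

Hf-174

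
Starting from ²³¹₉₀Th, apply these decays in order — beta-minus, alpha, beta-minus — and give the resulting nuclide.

Th-227

Start: (A, Z) = (231, 90).
After β⁻: (231, 91).
After α: (227, 89).
After β⁻: (227, 90).
Z = 90 is thorium.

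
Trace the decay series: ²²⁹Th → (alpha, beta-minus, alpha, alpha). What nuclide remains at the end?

At-217

Start: (A, Z) = (229, 90).
After α: (225, 88).
After β⁻: (225, 89).
After α: (221, 87).
After α: (217, 85).
Z = 85 is astatine.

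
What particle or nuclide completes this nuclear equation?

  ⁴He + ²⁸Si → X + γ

S-32

Conserve mass number: 4 + 28 = A + 0, so A = 32.
Conserve atomic number: 2 + 14 = Z + 0, so Z = 16.
Z = 16 is sulfur, so the species is ³²S.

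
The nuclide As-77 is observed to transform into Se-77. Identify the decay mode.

beta-minus decay

ΔA = 77 − 77 = 0; ΔZ = 34 − 33 = +1.
A is unchanged and Z rises by 1 — a neutron has become a proton (β⁻ decay).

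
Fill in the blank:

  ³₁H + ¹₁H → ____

Conserve mass number: 3 + 1 = A, so A = 4.
Conserve atomic number: 1 + 1 = Z, so Z = 2.
A = 4 and Z = 2 is ⁴₂He — an alpha particle.

He-4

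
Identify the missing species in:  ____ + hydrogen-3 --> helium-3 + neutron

proton

Conserve mass number: A + 3 = 3 + 1, so A = 1.
Conserve atomic number: Z + 1 = 2 + 0, so Z = 1.
A = 1 and Z = 1 is hydrogen-1 — a proton.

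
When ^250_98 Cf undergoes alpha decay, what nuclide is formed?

Cm-246

Alpha decay: mass number changes by -4, atomic number by -2.
A: 250 − 4 = 246; Z: 98 − 2 = 96.
Z = 96 is curium, so the daughter is ^246_96 Cm.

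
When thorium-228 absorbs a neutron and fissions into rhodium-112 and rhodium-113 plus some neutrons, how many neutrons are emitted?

Conserve mass number: 229 = 112 + 113 + k, so k = 229 − 225 = 4.
Check atomic number: 90 = 45 + 45 + 0 = 90. ✓

4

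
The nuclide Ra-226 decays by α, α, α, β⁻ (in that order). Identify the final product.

Bi-214

Start: (A, Z) = (226, 88).
After α: (222, 86).
After α: (218, 84).
After α: (214, 82).
After β⁻: (214, 83).
Z = 83 is bismuth.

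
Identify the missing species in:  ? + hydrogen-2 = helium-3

Conserve mass number: A + 2 = 3, so A = 1.
Conserve atomic number: Z + 1 = 2, so Z = 1.
A = 1 and Z = 1 is hydrogen-1 — a proton.

proton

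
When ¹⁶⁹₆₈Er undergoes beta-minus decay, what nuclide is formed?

Tm-169

Beta-minus decay: mass number changes by +0, atomic number by +1.
A: 169 = 169; Z: 68 + 1 = 69.
Z = 69 is thulium, so the daughter is ¹⁶⁹₆₉Tm.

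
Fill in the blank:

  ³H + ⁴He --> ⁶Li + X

neutron

Conserve mass number: 3 + 4 = 6 + A, so A = 1.
Conserve atomic number: 1 + 2 = 3 + Z, so Z = 0.
A = 1 and Z = 0 is ¹n — a neutron.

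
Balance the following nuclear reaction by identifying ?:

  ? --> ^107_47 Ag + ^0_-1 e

Conserve mass number: A = 107 + 0, so A = 107.
Conserve atomic number: Z = 47 − 1, so Z = 46.
Z = 46 is palladium, so the species is ^107_46 Pd.

Pd-107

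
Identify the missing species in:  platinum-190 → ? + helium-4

Conserve mass number: 190 = A + 4, so A = 186.
Conserve atomic number: 78 = Z + 2, so Z = 76.
Z = 76 is osmium, so the species is osmium-186.

Os-186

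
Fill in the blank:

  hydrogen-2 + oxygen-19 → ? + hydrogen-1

O-20

Conserve mass number: 2 + 19 = A + 1, so A = 20.
Conserve atomic number: 1 + 8 = Z + 1, so Z = 8.
Z = 8 is oxygen, so the species is oxygen-20.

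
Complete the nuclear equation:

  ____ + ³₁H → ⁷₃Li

alpha particle

Conserve mass number: A + 3 = 7, so A = 4.
Conserve atomic number: Z + 1 = 3, so Z = 2.
A = 4 and Z = 2 is ⁴₂He — an alpha particle.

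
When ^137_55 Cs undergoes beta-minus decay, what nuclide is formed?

Ba-137

Beta-minus decay: mass number changes by +0, atomic number by +1.
A: 137 = 137; Z: 55 + 1 = 56.
Z = 56 is barium, so the daughter is ^137_56 Ba.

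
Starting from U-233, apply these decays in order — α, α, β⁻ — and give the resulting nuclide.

Start: (A, Z) = (233, 92).
After α: (229, 90).
After α: (225, 88).
After β⁻: (225, 89).
Z = 89 is actinium.

Ac-225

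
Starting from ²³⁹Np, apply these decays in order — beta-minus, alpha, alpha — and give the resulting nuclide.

Th-231

Start: (A, Z) = (239, 93).
After β⁻: (239, 94).
After α: (235, 92).
After α: (231, 90).
Z = 90 is thorium.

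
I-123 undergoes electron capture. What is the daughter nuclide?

Te-123

Electron capture: mass number changes by +0, atomic number by -1.
A: 123 = 123; Z: 53 − 1 = 52.
Z = 52 is tellurium, so the daughter is Te-123.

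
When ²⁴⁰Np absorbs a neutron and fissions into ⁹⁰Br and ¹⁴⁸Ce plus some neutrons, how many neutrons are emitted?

Conserve mass number: 241 = 90 + 148 + k, so k = 241 − 238 = 3.
Check atomic number: 93 = 35 + 58 + 0 = 93. ✓

3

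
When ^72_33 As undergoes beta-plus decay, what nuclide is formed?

Ge-72

Beta-plus decay: mass number changes by +0, atomic number by -1.
A: 72 = 72; Z: 33 − 1 = 32.
Z = 32 is germanium, so the daughter is ^72_32 Ge.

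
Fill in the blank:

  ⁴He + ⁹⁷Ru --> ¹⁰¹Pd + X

Conserve mass number: 4 + 97 = 101 + A, so A = 0.
Conserve atomic number: 2 + 44 = 46 + Z, so Z = 0.
A = 0 and Z = 0 is γ — a gamma ray.

gamma ray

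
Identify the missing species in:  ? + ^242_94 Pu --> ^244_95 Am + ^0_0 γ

Conserve mass number: A + 242 = 244 + 0, so A = 2.
Conserve atomic number: Z + 94 = 95 + 0, so Z = 1.
A = 2 and Z = 1 is ^2_1 H — a deuteron.

deuteron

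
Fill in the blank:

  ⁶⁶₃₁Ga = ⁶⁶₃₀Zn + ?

positron

Conserve mass number: 66 = 66 + A, so A = 0.
Conserve atomic number: 31 = 30 + Z, so Z = 1.
A = 0 and Z = 1 is ⁰₁e — a positron.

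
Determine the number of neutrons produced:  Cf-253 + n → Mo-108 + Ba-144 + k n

Conserve mass number: 254 = 108 + 144 + k, so k = 254 − 252 = 2.
Check atomic number: 98 = 42 + 56 + 0 = 98. ✓

2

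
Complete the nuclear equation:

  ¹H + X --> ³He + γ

Conserve mass number: 1 + A = 3 + 0, so A = 2.
Conserve atomic number: 1 + Z = 2 + 0, so Z = 1.
A = 2 and Z = 1 is ²H — a deuteron.

deuteron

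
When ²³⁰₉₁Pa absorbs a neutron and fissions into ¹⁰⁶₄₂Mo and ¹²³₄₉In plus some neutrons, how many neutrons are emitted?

2

Conserve mass number: 231 = 106 + 123 + k, so k = 231 − 229 = 2.
Check atomic number: 91 = 42 + 49 + 0 = 91. ✓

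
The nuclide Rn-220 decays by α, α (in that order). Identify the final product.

Pb-212

Start: (A, Z) = (220, 86).
After α: (216, 84).
After α: (212, 82).
Z = 82 is lead.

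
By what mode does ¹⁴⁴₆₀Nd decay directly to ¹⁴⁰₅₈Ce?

ΔA = 140 − 144 = -4; ΔZ = 58 − 60 = -2.
A drops by 4 and Z drops by 2 — the signature of alpha emission.

alpha decay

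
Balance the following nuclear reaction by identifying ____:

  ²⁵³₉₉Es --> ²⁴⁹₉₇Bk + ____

alpha particle

Conserve mass number: 253 = 249 + A, so A = 4.
Conserve atomic number: 99 = 97 + Z, so Z = 2.
A = 4 and Z = 2 is ⁴₂He — an alpha particle.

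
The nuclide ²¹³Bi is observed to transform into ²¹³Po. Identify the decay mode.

beta-minus decay

ΔA = 213 − 213 = 0; ΔZ = 84 − 83 = +1.
A is unchanged and Z rises by 1 — a neutron has become a proton (β⁻ decay).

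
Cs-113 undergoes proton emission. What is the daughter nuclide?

Proton emission: mass number changes by -1, atomic number by -1.
A: 113 − 1 = 112; Z: 55 − 1 = 54.
Z = 54 is xenon, so the daughter is Xe-112.

Xe-112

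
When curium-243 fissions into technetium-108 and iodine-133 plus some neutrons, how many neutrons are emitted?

2

Conserve mass number: 243 = 108 + 133 + k, so k = 243 − 241 = 2.
Check atomic number: 96 = 43 + 53 + 0 = 96. ✓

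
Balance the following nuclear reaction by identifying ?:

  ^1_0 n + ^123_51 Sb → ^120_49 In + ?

alpha particle

Conserve mass number: 1 + 123 = 120 + A, so A = 4.
Conserve atomic number: 0 + 51 = 49 + Z, so Z = 2.
A = 4 and Z = 2 is ^4_2 He — an alpha particle.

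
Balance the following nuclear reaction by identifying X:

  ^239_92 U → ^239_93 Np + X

beta-minus particle

Conserve mass number: 239 = 239 + A, so A = 0.
Conserve atomic number: 92 = 93 + Z, so Z = -1.
A = 0 and Z = -1 is ^0_-1 e — a beta-minus particle.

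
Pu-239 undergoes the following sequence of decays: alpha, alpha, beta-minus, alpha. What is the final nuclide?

Ac-227

Start: (A, Z) = (239, 94).
After α: (235, 92).
After α: (231, 90).
After β⁻: (231, 91).
After α: (227, 89).
Z = 89 is actinium.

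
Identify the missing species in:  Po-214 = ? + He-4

Pb-210

Conserve mass number: 214 = A + 4, so A = 210.
Conserve atomic number: 84 = Z + 2, so Z = 82.
Z = 82 is lead, so the species is Pb-210.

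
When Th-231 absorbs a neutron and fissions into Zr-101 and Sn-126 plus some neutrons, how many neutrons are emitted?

Conserve mass number: 232 = 101 + 126 + k, so k = 232 − 227 = 5.
Check atomic number: 90 = 40 + 50 + 0 = 90. ✓

5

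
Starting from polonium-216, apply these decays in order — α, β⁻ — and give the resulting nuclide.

Start: (A, Z) = (216, 84).
After α: (212, 82).
After β⁻: (212, 83).
Z = 83 is bismuth.

Bi-212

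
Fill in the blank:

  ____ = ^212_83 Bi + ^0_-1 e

Conserve mass number: A = 212 + 0, so A = 212.
Conserve atomic number: Z = 83 − 1, so Z = 82.
Z = 82 is lead, so the species is ^212_82 Pb.

Pb-212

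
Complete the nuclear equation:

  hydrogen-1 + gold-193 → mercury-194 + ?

gamma ray

Conserve mass number: 1 + 193 = 194 + A, so A = 0.
Conserve atomic number: 1 + 79 = 80 + Z, so Z = 0.
A = 0 and Z = 0 is γ — a gamma ray.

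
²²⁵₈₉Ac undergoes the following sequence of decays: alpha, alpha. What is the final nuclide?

Start: (A, Z) = (225, 89).
After α: (221, 87).
After α: (217, 85).
Z = 85 is astatine.

At-217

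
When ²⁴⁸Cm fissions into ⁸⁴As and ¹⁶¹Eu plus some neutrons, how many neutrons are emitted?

3

Conserve mass number: 248 = 84 + 161 + k, so k = 248 − 245 = 3.
Check atomic number: 96 = 33 + 63 + 0 = 96. ✓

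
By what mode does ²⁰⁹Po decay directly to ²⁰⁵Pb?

ΔA = 205 − 209 = -4; ΔZ = 82 − 84 = -2.
A drops by 4 and Z drops by 2 — the signature of alpha emission.

alpha decay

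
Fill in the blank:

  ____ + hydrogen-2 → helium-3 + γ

Conserve mass number: A + 2 = 3 + 0, so A = 1.
Conserve atomic number: Z + 1 = 2 + 0, so Z = 1.
A = 1 and Z = 1 is hydrogen-1 — a proton.

proton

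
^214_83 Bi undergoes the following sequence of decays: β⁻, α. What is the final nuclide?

Pb-210

Start: (A, Z) = (214, 83).
After β⁻: (214, 84).
After α: (210, 82).
Z = 82 is lead.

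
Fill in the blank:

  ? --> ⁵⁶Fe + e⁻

Conserve mass number: A = 56 + 0, so A = 56.
Conserve atomic number: Z = 26 − 1, so Z = 25.
Z = 25 is manganese, so the species is ⁵⁶Mn.

Mn-56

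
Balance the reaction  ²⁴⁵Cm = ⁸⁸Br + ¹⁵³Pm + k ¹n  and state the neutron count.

4

Conserve mass number: 245 = 88 + 153 + k, so k = 245 − 241 = 4.
Check atomic number: 96 = 35 + 61 + 0 = 96. ✓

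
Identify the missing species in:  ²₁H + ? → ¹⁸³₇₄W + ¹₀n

Ta-182

Conserve mass number: 2 + A = 183 + 1, so A = 182.
Conserve atomic number: 1 + Z = 74 + 0, so Z = 73.
Z = 73 is tantalum, so the species is ¹⁸²₇₃Ta.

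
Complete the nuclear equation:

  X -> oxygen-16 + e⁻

N-16

Conserve mass number: A = 16 + 0, so A = 16.
Conserve atomic number: Z = 8 − 1, so Z = 7.
Z = 7 is nitrogen, so the species is nitrogen-16.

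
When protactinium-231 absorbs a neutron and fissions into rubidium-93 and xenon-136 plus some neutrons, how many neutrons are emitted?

Conserve mass number: 232 = 93 + 136 + k, so k = 232 − 229 = 3.
Check atomic number: 91 = 37 + 54 + 0 = 91. ✓

3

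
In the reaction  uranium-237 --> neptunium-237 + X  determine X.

beta-minus particle

Conserve mass number: 237 = 237 + A, so A = 0.
Conserve atomic number: 92 = 93 + Z, so Z = -1.
A = 0 and Z = -1 is e⁻ — a beta-minus particle.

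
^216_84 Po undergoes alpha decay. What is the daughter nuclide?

Pb-212

Alpha decay: mass number changes by -4, atomic number by -2.
A: 216 − 4 = 212; Z: 84 − 2 = 82.
Z = 82 is lead, so the daughter is ^212_82 Pb.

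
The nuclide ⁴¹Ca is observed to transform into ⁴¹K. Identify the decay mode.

ΔA = 41 − 41 = 0; ΔZ = 19 − 20 = -1.
A is unchanged and Z drops by 1 — a proton has become a neutron (β⁺ emission or electron capture).

beta-plus decay or electron capture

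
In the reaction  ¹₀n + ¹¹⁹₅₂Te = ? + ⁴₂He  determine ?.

Sn-116

Conserve mass number: 1 + 119 = A + 4, so A = 116.
Conserve atomic number: 0 + 52 = Z + 2, so Z = 50.
Z = 50 is tin, so the species is ¹¹⁶₅₀Sn.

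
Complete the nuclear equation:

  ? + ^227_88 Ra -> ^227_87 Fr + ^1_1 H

neutron

Conserve mass number: A + 227 = 227 + 1, so A = 1.
Conserve atomic number: Z + 88 = 87 + 1, so Z = 0.
A = 1 and Z = 0 is ^1_0 n — a neutron.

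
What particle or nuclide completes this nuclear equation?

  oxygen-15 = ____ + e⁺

N-15

Conserve mass number: 15 = A + 0, so A = 15.
Conserve atomic number: 8 = Z + 1, so Z = 7.
Z = 7 is nitrogen, so the species is nitrogen-15.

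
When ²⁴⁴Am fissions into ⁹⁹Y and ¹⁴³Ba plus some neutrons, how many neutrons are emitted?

2

Conserve mass number: 244 = 99 + 143 + k, so k = 244 − 242 = 2.
Check atomic number: 95 = 39 + 56 + 0 = 95. ✓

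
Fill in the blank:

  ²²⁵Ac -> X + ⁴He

Conserve mass number: 225 = A + 4, so A = 221.
Conserve atomic number: 89 = Z + 2, so Z = 87.
Z = 87 is francium, so the species is ²²¹Fr.

Fr-221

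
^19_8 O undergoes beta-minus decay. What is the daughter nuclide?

Beta-minus decay: mass number changes by +0, atomic number by +1.
A: 19 = 19; Z: 8 + 1 = 9.
Z = 9 is fluorine, so the daughter is ^19_9 F.

F-19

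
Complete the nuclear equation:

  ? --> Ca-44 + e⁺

Sc-44

Conserve mass number: A = 44 + 0, so A = 44.
Conserve atomic number: Z = 20 + 1, so Z = 21.
Z = 21 is scandium, so the species is Sc-44.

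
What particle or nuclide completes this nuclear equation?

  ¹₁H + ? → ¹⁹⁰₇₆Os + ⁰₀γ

Re-189

Conserve mass number: 1 + A = 190 + 0, so A = 189.
Conserve atomic number: 1 + Z = 76 + 0, so Z = 75.
Z = 75 is rhenium, so the species is ¹⁸⁹₇₅Re.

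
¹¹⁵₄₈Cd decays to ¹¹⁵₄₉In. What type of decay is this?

ΔA = 115 − 115 = 0; ΔZ = 49 − 48 = +1.
A is unchanged and Z rises by 1 — a neutron has become a proton (β⁻ decay).

beta-minus decay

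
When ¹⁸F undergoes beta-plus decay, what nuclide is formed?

Beta-plus decay: mass number changes by +0, atomic number by -1.
A: 18 = 18; Z: 9 − 1 = 8.
Z = 8 is oxygen, so the daughter is ¹⁸O.

O-18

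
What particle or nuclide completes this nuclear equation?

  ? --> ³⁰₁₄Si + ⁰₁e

P-30

Conserve mass number: A = 30 + 0, so A = 30.
Conserve atomic number: Z = 14 + 1, so Z = 15.
Z = 15 is phosphorus, so the species is ³⁰₁₅P.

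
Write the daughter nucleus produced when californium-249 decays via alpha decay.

Alpha decay: mass number changes by -4, atomic number by -2.
A: 249 − 4 = 245; Z: 98 − 2 = 96.
Z = 96 is curium, so the daughter is curium-245.

Cm-245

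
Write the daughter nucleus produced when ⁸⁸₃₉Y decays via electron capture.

Electron capture: mass number changes by +0, atomic number by -1.
A: 88 = 88; Z: 39 − 1 = 38.
Z = 38 is strontium, so the daughter is ⁸⁸₃₈Sr.

Sr-88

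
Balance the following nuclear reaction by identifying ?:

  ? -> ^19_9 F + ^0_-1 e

O-19

Conserve mass number: A = 19 + 0, so A = 19.
Conserve atomic number: Z = 9 − 1, so Z = 8.
Z = 8 is oxygen, so the species is ^19_8 O.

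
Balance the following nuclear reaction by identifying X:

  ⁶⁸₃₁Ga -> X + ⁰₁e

Zn-68

Conserve mass number: 68 = A + 0, so A = 68.
Conserve atomic number: 31 = Z + 1, so Z = 30.
Z = 30 is zinc, so the species is ⁶⁸₃₀Zn.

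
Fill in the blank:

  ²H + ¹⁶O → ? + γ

Conserve mass number: 2 + 16 = A + 0, so A = 18.
Conserve atomic number: 1 + 8 = Z + 0, so Z = 9.
Z = 9 is fluorine, so the species is ¹⁸F.

F-18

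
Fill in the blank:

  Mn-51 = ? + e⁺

Cr-51

Conserve mass number: 51 = A + 0, so A = 51.
Conserve atomic number: 25 = Z + 1, so Z = 24.
Z = 24 is chromium, so the species is Cr-51.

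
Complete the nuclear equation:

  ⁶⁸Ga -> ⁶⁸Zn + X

Conserve mass number: 68 = 68 + A, so A = 0.
Conserve atomic number: 31 = 30 + Z, so Z = 1.
A = 0 and Z = 1 is e⁺ — a positron.

positron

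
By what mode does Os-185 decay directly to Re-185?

ΔA = 185 − 185 = 0; ΔZ = 75 − 76 = -1.
A is unchanged and Z drops by 1 — a proton has become a neutron (β⁺ emission or electron capture).

beta-plus decay or electron capture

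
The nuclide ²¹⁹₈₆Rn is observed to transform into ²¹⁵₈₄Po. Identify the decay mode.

alpha decay

ΔA = 215 − 219 = -4; ΔZ = 84 − 86 = -2.
A drops by 4 and Z drops by 2 — the signature of alpha emission.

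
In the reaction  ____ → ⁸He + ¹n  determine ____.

He-9

Conserve mass number: A = 8 + 1, so A = 9.
Conserve atomic number: Z = 2 + 0, so Z = 2.
Z = 2 is helium, so the species is ⁹He.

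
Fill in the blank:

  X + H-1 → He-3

Conserve mass number: A + 1 = 3, so A = 2.
Conserve atomic number: Z + 1 = 2, so Z = 1.
A = 2 and Z = 1 is H-2 — a deuteron.

deuteron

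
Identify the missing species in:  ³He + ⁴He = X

Be-7

Conserve mass number: 3 + 4 = A, so A = 7.
Conserve atomic number: 2 + 2 = Z, so Z = 4.
Z = 4 is beryllium, so the species is ⁷Be.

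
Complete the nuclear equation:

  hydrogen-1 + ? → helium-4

triton

Conserve mass number: 1 + A = 4, so A = 3.
Conserve atomic number: 1 + Z = 2, so Z = 1.
A = 3 and Z = 1 is hydrogen-3 — a triton.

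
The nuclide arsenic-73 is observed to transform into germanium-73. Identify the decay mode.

ΔA = 73 − 73 = 0; ΔZ = 32 − 33 = -1.
A is unchanged and Z drops by 1 — a proton has become a neutron (β⁺ emission or electron capture).

beta-plus decay or electron capture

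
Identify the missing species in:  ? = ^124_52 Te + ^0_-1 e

Conserve mass number: A = 124 + 0, so A = 124.
Conserve atomic number: Z = 52 − 1, so Z = 51.
Z = 51 is antimony, so the species is ^124_51 Sb.

Sb-124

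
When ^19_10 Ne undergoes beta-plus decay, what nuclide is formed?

F-19

Beta-plus decay: mass number changes by +0, atomic number by -1.
A: 19 = 19; Z: 10 − 1 = 9.
Z = 9 is fluorine, so the daughter is ^19_9 F.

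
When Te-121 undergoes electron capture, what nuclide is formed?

Electron capture: mass number changes by +0, atomic number by -1.
A: 121 = 121; Z: 52 − 1 = 51.
Z = 51 is antimony, so the daughter is Sb-121.

Sb-121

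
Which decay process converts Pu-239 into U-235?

ΔA = 235 − 239 = -4; ΔZ = 92 − 94 = -2.
A drops by 4 and Z drops by 2 — the signature of alpha emission.

alpha decay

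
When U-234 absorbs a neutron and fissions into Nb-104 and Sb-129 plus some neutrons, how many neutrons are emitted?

2

Conserve mass number: 235 = 104 + 129 + k, so k = 235 − 233 = 2.
Check atomic number: 92 = 41 + 51 + 0 = 92. ✓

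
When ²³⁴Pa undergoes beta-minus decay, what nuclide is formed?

Beta-minus decay: mass number changes by +0, atomic number by +1.
A: 234 = 234; Z: 91 + 1 = 92.
Z = 92 is uranium, so the daughter is ²³⁴U.

U-234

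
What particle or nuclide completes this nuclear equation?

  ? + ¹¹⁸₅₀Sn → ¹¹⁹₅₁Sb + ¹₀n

Conserve mass number: A + 118 = 119 + 1, so A = 2.
Conserve atomic number: Z + 50 = 51 + 0, so Z = 1.
A = 2 and Z = 1 is ²₁H — a deuteron.

deuteron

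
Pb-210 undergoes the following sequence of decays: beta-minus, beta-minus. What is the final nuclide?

Po-210

Start: (A, Z) = (210, 82).
After β⁻: (210, 83).
After β⁻: (210, 84).
Z = 84 is polonium.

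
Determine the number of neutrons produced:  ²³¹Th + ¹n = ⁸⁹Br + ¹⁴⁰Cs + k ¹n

Conserve mass number: 232 = 89 + 140 + k, so k = 232 − 229 = 3.
Check atomic number: 90 = 35 + 55 + 0 = 90. ✓

3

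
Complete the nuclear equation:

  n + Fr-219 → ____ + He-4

At-216

Conserve mass number: 1 + 219 = A + 4, so A = 216.
Conserve atomic number: 0 + 87 = Z + 2, so Z = 85.
Z = 85 is astatine, so the species is At-216.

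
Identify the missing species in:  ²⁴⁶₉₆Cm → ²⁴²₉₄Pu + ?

alpha particle

Conserve mass number: 246 = 242 + A, so A = 4.
Conserve atomic number: 96 = 94 + Z, so Z = 2.
A = 4 and Z = 2 is ⁴₂He — an alpha particle.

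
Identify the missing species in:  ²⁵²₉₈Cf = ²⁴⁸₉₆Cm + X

Conserve mass number: 252 = 248 + A, so A = 4.
Conserve atomic number: 98 = 96 + Z, so Z = 2.
A = 4 and Z = 2 is ⁴₂He — an alpha particle.

alpha particle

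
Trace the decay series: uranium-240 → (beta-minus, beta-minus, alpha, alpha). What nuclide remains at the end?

Th-232

Start: (A, Z) = (240, 92).
After β⁻: (240, 93).
After β⁻: (240, 94).
After α: (236, 92).
After α: (232, 90).
Z = 90 is thorium.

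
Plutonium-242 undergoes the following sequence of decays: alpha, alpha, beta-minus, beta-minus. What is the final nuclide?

U-234

Start: (A, Z) = (242, 94).
After α: (238, 92).
After α: (234, 90).
After β⁻: (234, 91).
After β⁻: (234, 92).
Z = 92 is uranium.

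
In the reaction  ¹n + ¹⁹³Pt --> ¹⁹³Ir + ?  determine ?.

Conserve mass number: 1 + 193 = 193 + A, so A = 1.
Conserve atomic number: 0 + 78 = 77 + Z, so Z = 1.
A = 1 and Z = 1 is ¹H — a proton.

proton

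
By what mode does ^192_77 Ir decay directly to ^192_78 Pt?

ΔA = 192 − 192 = 0; ΔZ = 78 − 77 = +1.
A is unchanged and Z rises by 1 — a neutron has become a proton (β⁻ decay).

beta-minus decay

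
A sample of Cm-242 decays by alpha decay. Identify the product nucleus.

Pu-238

Alpha decay: mass number changes by -4, atomic number by -2.
A: 242 − 4 = 238; Z: 96 − 2 = 94.
Z = 94 is plutonium, so the daughter is Pu-238.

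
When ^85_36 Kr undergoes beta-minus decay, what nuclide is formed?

Rb-85

Beta-minus decay: mass number changes by +0, atomic number by +1.
A: 85 = 85; Z: 36 + 1 = 37.
Z = 37 is rubidium, so the daughter is ^85_37 Rb.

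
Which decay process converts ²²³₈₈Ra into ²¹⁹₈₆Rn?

alpha decay

ΔA = 219 − 223 = -4; ΔZ = 86 − 88 = -2.
A drops by 4 and Z drops by 2 — the signature of alpha emission.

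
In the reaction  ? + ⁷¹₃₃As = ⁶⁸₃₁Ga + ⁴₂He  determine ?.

neutron

Conserve mass number: A + 71 = 68 + 4, so A = 1.
Conserve atomic number: Z + 33 = 31 + 2, so Z = 0.
A = 1 and Z = 0 is ¹₀n — a neutron.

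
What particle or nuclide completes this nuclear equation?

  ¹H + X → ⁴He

triton

Conserve mass number: 1 + A = 4, so A = 3.
Conserve atomic number: 1 + Z = 2, so Z = 1.
A = 3 and Z = 1 is ³H — a triton.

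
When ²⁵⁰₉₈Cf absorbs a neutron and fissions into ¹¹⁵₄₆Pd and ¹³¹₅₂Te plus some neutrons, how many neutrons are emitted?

Conserve mass number: 251 = 115 + 131 + k, so k = 251 − 246 = 5.
Check atomic number: 98 = 46 + 52 + 0 = 98. ✓

5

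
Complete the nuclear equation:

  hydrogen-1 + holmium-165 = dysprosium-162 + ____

Conserve mass number: 1 + 165 = 162 + A, so A = 4.
Conserve atomic number: 1 + 67 = 66 + Z, so Z = 2.
A = 4 and Z = 2 is helium-4 — an alpha particle.

alpha particle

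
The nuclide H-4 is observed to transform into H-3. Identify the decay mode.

neutron emission

ΔA = 3 − 4 = -1; ΔZ = 1 − 1 = +0.
A drops by 1 with Z unchanged — a neutron was emitted.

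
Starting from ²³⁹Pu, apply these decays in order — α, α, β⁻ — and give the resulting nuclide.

Pa-231

Start: (A, Z) = (239, 94).
After α: (235, 92).
After α: (231, 90).
After β⁻: (231, 91).
Z = 91 is protactinium.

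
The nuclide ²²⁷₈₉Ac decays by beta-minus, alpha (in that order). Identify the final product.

Ra-223

Start: (A, Z) = (227, 89).
After β⁻: (227, 90).
After α: (223, 88).
Z = 88 is radium.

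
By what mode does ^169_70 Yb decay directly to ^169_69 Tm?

beta-plus decay or electron capture

ΔA = 169 − 169 = 0; ΔZ = 69 − 70 = -1.
A is unchanged and Z drops by 1 — a proton has become a neutron (β⁺ emission or electron capture).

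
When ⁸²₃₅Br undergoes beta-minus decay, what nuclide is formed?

Beta-minus decay: mass number changes by +0, atomic number by +1.
A: 82 = 82; Z: 35 + 1 = 36.
Z = 36 is krypton, so the daughter is ⁸²₃₆Kr.

Kr-82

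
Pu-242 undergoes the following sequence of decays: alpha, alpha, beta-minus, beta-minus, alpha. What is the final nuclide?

Start: (A, Z) = (242, 94).
After α: (238, 92).
After α: (234, 90).
After β⁻: (234, 91).
After β⁻: (234, 92).
After α: (230, 90).
Z = 90 is thorium.

Th-230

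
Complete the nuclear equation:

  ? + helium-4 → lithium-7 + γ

triton

Conserve mass number: A + 4 = 7 + 0, so A = 3.
Conserve atomic number: Z + 2 = 3 + 0, so Z = 1.
A = 3 and Z = 1 is hydrogen-3 — a triton.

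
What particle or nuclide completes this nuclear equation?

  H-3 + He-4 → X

Li-7

Conserve mass number: 3 + 4 = A, so A = 7.
Conserve atomic number: 1 + 2 = Z, so Z = 3.
Z = 3 is lithium, so the species is Li-7.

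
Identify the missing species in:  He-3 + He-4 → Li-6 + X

Conserve mass number: 3 + 4 = 6 + A, so A = 1.
Conserve atomic number: 2 + 2 = 3 + Z, so Z = 1.
A = 1 and Z = 1 is H-1 — a proton.

proton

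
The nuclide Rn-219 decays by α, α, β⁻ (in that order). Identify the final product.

Start: (A, Z) = (219, 86).
After α: (215, 84).
After α: (211, 82).
After β⁻: (211, 83).
Z = 83 is bismuth.

Bi-211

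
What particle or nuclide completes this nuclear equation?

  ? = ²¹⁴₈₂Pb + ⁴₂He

Conserve mass number: A = 214 + 4, so A = 218.
Conserve atomic number: Z = 82 + 2, so Z = 84.
Z = 84 is polonium, so the species is ²¹⁸₈₄Po.

Po-218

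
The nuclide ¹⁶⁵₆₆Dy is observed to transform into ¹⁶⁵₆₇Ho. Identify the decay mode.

ΔA = 165 − 165 = 0; ΔZ = 67 − 66 = +1.
A is unchanged and Z rises by 1 — a neutron has become a proton (β⁻ decay).

beta-minus decay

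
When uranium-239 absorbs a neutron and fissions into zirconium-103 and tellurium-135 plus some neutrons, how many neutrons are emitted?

Conserve mass number: 240 = 103 + 135 + k, so k = 240 − 238 = 2.
Check atomic number: 92 = 40 + 52 + 0 = 92. ✓

2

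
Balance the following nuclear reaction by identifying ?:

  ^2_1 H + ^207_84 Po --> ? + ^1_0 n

Conserve mass number: 2 + 207 = A + 1, so A = 208.
Conserve atomic number: 1 + 84 = Z + 0, so Z = 85.
Z = 85 is astatine, so the species is ^208_85 At.

At-208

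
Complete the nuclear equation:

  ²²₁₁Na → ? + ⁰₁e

Conserve mass number: 22 = A + 0, so A = 22.
Conserve atomic number: 11 = Z + 1, so Z = 10.
Z = 10 is neon, so the species is ²²₁₀Ne.

Ne-22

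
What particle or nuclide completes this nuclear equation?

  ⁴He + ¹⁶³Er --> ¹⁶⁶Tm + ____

Conserve mass number: 4 + 163 = 166 + A, so A = 1.
Conserve atomic number: 2 + 68 = 69 + Z, so Z = 1.
A = 1 and Z = 1 is ¹H — a proton.

proton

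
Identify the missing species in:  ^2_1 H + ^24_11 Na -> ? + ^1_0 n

Mg-25

Conserve mass number: 2 + 24 = A + 1, so A = 25.
Conserve atomic number: 1 + 11 = Z + 0, so Z = 12.
Z = 12 is magnesium, so the species is ^25_12 Mg.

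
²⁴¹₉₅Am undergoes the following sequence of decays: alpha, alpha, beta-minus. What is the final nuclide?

U-233

Start: (A, Z) = (241, 95).
After α: (237, 93).
After α: (233, 91).
After β⁻: (233, 92).
Z = 92 is uranium.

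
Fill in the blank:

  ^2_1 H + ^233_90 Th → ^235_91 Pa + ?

Conserve mass number: 2 + 233 = 235 + A, so A = 0.
Conserve atomic number: 1 + 90 = 91 + Z, so Z = 0.
A = 0 and Z = 0 is ^0_0 γ — a gamma ray.

gamma ray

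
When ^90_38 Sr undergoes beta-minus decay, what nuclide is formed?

Beta-minus decay: mass number changes by +0, atomic number by +1.
A: 90 = 90; Z: 38 + 1 = 39.
Z = 39 is yttrium, so the daughter is ^90_39 Y.

Y-90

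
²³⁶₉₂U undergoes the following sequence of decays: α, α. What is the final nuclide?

Start: (A, Z) = (236, 92).
After α: (232, 90).
After α: (228, 88).
Z = 88 is radium.

Ra-228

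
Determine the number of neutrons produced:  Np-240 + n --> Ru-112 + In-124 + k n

Conserve mass number: 241 = 112 + 124 + k, so k = 241 − 236 = 5.
Check atomic number: 93 = 44 + 49 + 0 = 93. ✓

5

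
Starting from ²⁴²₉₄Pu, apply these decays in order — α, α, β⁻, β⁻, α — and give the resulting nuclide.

Th-230

Start: (A, Z) = (242, 94).
After α: (238, 92).
After α: (234, 90).
After β⁻: (234, 91).
After β⁻: (234, 92).
After α: (230, 90).
Z = 90 is thorium.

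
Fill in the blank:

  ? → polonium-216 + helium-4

Conserve mass number: A = 216 + 4, so A = 220.
Conserve atomic number: Z = 84 + 2, so Z = 86.
Z = 86 is radon, so the species is radon-220.

Rn-220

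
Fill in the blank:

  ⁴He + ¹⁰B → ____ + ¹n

N-13

Conserve mass number: 4 + 10 = A + 1, so A = 13.
Conserve atomic number: 2 + 5 = Z + 0, so Z = 7.
Z = 7 is nitrogen, so the species is ¹³N.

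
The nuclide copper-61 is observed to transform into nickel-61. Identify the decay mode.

beta-plus decay or electron capture

ΔA = 61 − 61 = 0; ΔZ = 28 − 29 = -1.
A is unchanged and Z drops by 1 — a proton has become a neutron (β⁺ emission or electron capture).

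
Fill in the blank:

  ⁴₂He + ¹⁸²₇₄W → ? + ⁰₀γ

Conserve mass number: 4 + 182 = A + 0, so A = 186.
Conserve atomic number: 2 + 74 = Z + 0, so Z = 76.
Z = 76 is osmium, so the species is ¹⁸⁶₇₆Os.

Os-186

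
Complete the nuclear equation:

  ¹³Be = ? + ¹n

Be-12

Conserve mass number: 13 = A + 1, so A = 12.
Conserve atomic number: 4 = Z + 0, so Z = 4.
Z = 4 is beryllium, so the species is ¹²Be.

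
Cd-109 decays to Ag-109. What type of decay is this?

beta-plus decay or electron capture

ΔA = 109 − 109 = 0; ΔZ = 47 − 48 = -1.
A is unchanged and Z drops by 1 — a proton has become a neutron (β⁺ emission or electron capture).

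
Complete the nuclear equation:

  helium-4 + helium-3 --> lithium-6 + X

Conserve mass number: 4 + 3 = 6 + A, so A = 1.
Conserve atomic number: 2 + 2 = 3 + Z, so Z = 1.
A = 1 and Z = 1 is hydrogen-1 — a proton.

proton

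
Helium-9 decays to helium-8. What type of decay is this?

ΔA = 8 − 9 = -1; ΔZ = 2 − 2 = +0.
A drops by 1 with Z unchanged — a neutron was emitted.

neutron emission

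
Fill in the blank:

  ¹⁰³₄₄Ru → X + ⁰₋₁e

Rh-103

Conserve mass number: 103 = A + 0, so A = 103.
Conserve atomic number: 44 = Z − 1, so Z = 45.
Z = 45 is rhodium, so the species is ¹⁰³₄₅Rh.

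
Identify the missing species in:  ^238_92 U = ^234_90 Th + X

alpha particle

Conserve mass number: 238 = 234 + A, so A = 4.
Conserve atomic number: 92 = 90 + Z, so Z = 2.
A = 4 and Z = 2 is ^4_2 He — an alpha particle.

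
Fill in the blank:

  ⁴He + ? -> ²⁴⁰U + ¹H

Conserve mass number: 4 + A = 240 + 1, so A = 237.
Conserve atomic number: 2 + Z = 92 + 1, so Z = 91.
Z = 91 is protactinium, so the species is ²³⁷Pa.

Pa-237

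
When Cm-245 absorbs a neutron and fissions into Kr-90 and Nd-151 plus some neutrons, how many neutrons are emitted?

Conserve mass number: 246 = 90 + 151 + k, so k = 246 − 241 = 5.
Check atomic number: 96 = 36 + 60 + 0 = 96. ✓

5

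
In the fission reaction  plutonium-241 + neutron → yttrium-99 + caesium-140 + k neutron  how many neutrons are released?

Conserve mass number: 242 = 99 + 140 + k, so k = 242 − 239 = 3.
Check atomic number: 94 = 39 + 55 + 0 = 94. ✓

3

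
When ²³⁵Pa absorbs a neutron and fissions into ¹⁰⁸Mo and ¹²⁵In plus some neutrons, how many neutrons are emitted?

3

Conserve mass number: 236 = 108 + 125 + k, so k = 236 − 233 = 3.
Check atomic number: 91 = 42 + 49 + 0 = 91. ✓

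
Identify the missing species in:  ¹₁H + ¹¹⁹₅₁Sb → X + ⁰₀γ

Conserve mass number: 1 + 119 = A + 0, so A = 120.
Conserve atomic number: 1 + 51 = Z + 0, so Z = 52.
Z = 52 is tellurium, so the species is ¹²⁰₅₂Te.

Te-120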